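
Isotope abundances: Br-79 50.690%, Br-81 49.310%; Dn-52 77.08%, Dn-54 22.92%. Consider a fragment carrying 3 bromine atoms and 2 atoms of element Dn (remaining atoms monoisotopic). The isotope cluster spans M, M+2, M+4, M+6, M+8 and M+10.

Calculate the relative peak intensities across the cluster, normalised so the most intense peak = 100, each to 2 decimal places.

Bromine pattern (n=3): 0.13024674 : 0.3801026 : 0.36975457 : 0.11989609
Element Dn pattern (n=2): 0.59413264 : 0.35333472 : 0.05253264
Convolve the two distributions (both contribute in 2-u steps):
  M: 0.13024674×0.59413264 = 0.077384
  M+2: 0.13024674×0.35333472 + 0.3801026×0.59413264 = 0.271852
  M+4: 0.13024674×0.05253264 + 0.3801026×0.35333472 + 0.36975457×0.59413264 = 0.360829
  M+6: 0.3801026×0.05253264 + 0.36975457×0.35333472 + 0.11989609×0.59413264 = 0.221849
  M+8: 0.36975457×0.05253264 + 0.11989609×0.35333472 = 0.061788
  M+10: 0.11989609×0.05253264 = 0.006298
Scale to base peak (0.360829) = 100: 21.45 : 75.34 : 100.00 : 61.48 : 17.12 : 1.75

21.45 : 75.34 : 100.00 : 61.48 : 17.12 : 1.75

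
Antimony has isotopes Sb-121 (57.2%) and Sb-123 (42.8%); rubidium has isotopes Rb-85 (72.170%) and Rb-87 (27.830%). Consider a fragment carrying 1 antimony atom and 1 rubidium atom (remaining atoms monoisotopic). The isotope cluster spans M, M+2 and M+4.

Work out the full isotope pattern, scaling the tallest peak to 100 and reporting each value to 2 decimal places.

88.19 : 100.00 : 25.45

Antimony pattern (n=1): 0.5720 : 0.4280
Rubidium pattern (n=1): 0.7217 : 0.2783
Convolve the two distributions (both contribute in 2-u steps):
  M: 0.5720×0.7217 = 0.412812
  M+2: 0.5720×0.2783 + 0.4280×0.7217 = 0.468075
  M+4: 0.4280×0.2783 = 0.119112
Scale to base peak (0.468075) = 100: 88.19 : 100.00 : 25.45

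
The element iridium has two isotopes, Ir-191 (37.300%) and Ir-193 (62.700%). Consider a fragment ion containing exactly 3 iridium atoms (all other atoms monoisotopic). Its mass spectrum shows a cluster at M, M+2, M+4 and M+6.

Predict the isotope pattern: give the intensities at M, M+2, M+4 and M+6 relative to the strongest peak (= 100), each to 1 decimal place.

11.8 : 59.5 : 100.0 : 56.0

The 3 Ir atoms are independent, so intensities follow the terms of (0.37300 + 0.62700)^3.
P(M) = 0.37300^3 = 0.051895
P(M+2) = 3 × 0.37300^2 × 0.62700^1 = 0.261702
P(M+4) = 3 × 0.37300^1 × 0.62700^2 = 0.439911
P(M+6) = 0.62700^3 = 0.246492
The M+4 peak is largest (0.439911); scaling to 100 gives 11.8 : 59.5 : 100.0 : 56.0.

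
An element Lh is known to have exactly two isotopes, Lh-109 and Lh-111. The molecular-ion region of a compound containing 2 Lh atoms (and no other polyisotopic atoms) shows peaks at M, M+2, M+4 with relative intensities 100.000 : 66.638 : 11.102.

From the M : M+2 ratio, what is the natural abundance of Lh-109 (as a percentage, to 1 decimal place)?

75.0%

Write p for the Lh-109 fraction. I(M+2)/I(M) = [C(2,1)·p^1·(1−p)] / p^2 = 2·(1−p)/p = 66.638/100.000 = 0.6664
(1−p)/p = 0.6664/2 = 0.3332  ⇒  p = 1/(1 + 0.3332) = 0.7501
Lh-109: 75.0%, Lh-111: 25.0%.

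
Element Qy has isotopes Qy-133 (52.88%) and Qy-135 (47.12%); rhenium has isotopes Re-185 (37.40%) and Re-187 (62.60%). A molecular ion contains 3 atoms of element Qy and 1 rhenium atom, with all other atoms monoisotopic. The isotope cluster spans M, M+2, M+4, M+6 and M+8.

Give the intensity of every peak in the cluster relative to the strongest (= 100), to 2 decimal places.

Element Qy pattern (n=3): 0.14786805 : 0.39528418 : 0.3522275 : 0.10462027
Rhenium pattern (n=1): 0.3740 : 0.6260
Convolve the two distributions (both contribute in 2-u steps):
  M: 0.14786805×0.3740 = 0.055303
  M+2: 0.14786805×0.6260 + 0.39528418×0.3740 = 0.240402
  M+4: 0.39528418×0.6260 + 0.3522275×0.3740 = 0.379181
  M+6: 0.3522275×0.6260 + 0.10462027×0.3740 = 0.259622
  M+8: 0.10462027×0.6260 = 0.065492
Scale to base peak (0.379181) = 100: 14.58 : 63.40 : 100.00 : 68.47 : 17.27

14.58 : 63.40 : 100.00 : 68.47 : 17.27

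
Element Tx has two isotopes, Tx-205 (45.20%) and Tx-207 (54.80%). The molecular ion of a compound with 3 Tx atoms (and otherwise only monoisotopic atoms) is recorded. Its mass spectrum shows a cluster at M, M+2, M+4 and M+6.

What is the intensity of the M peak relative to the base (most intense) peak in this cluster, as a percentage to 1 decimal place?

(0.4520 + 0.5480)^3 gives M 0.0923, M+2 0.3359, M+4 0.4072, M+6 0.1646; the largest is M+4.
P(M+4) = C(3,2) × 0.4520^1 × 0.5480^2 = 3 × 0.4520 × 0.300304 = 0.407212 (base)
P(M) = C(3,0) × 0.4520^3 × 0.5480^0 = 1 × 0.09234541 × 1.0000 = 0.092345
Relative intensity = 0.092345 / 0.407212 × 100 = 22.7

22.7%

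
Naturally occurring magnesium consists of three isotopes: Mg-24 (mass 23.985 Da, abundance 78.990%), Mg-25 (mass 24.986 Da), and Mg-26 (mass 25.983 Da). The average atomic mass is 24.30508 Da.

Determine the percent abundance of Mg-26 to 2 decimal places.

11.01%

Let x and y be the fractions of Mg-25 and Mg-26. Then x + y = 1 − 0.78990 = 0.21010 and 24.986x + 25.983y = 24.30508 − 0.78990×23.985 = 5.3593285.
Substituting: 24.986x + 25.983(0.21010 − x) = 5.3593285
(24.986 − 25.983)x = -0.0996998  ⇒  x = 0.10000, y = 0.11010
Mg-25: 10.00%, Mg-26: 11.01%.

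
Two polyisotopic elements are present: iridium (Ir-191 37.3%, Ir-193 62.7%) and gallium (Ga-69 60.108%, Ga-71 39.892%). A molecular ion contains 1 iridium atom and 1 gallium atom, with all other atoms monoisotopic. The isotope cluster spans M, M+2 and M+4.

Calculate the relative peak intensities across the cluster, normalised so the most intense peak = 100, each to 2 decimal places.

42.65 : 100.00 : 47.58

Iridium pattern (n=1): 0.3730 : 0.6270
Gallium pattern (n=1): 0.60108 : 0.39892
Convolve the two distributions (both contribute in 2-u steps):
  M: 0.3730×0.60108 = 0.224203
  M+2: 0.3730×0.39892 + 0.6270×0.60108 = 0.525674
  M+4: 0.6270×0.39892 = 0.250123
Scale to base peak (0.525674) = 100: 42.65 : 100.00 : 47.58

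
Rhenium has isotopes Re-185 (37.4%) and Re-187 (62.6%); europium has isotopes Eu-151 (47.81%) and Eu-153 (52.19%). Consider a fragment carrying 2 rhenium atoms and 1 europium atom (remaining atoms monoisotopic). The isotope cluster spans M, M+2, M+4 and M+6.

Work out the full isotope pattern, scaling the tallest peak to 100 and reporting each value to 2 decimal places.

15.49 : 68.76 : 100.00 : 47.37

Rhenium pattern (n=2): 0.139876 : 0.468248 : 0.391876
Europium pattern (n=1): 0.4781 : 0.5219
Convolve the two distributions (both contribute in 2-u steps):
  M: 0.139876×0.4781 = 0.066875
  M+2: 0.139876×0.5219 + 0.468248×0.4781 = 0.296871
  M+4: 0.468248×0.5219 + 0.391876×0.4781 = 0.431735
  M+6: 0.391876×0.5219 = 0.204520
Scale to base peak (0.431735) = 100: 15.49 : 68.76 : 100.00 : 47.37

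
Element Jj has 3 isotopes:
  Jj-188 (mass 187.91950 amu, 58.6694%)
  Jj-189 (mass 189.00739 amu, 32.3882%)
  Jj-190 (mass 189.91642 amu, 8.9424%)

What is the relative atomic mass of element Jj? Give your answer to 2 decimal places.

Ar = Σ fᵢ·mᵢ = 0.586694 × 187.91950 + 0.323882 × 189.00739 + 0.089424 × 189.91642
= 110.251243 + 61.216091 + 16.983086 = 188.450420 amu

188.45 amu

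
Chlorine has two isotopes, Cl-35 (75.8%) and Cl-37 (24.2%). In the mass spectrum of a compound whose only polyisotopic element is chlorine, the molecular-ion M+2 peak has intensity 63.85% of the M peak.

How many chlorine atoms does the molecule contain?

The M+2/M ratio from n Cl atoms is n · q/p = n · 0.242/0.758.
n = 0.6385 × 0.758/0.242 = 2.00 ≈ 2

2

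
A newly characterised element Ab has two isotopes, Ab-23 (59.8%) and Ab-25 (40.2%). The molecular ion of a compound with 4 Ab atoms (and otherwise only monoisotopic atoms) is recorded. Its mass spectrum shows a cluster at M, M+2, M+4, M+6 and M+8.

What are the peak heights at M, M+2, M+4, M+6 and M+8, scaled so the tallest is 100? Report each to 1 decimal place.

36.9 : 99.2 : 100.0 : 44.8 : 7.5

The 4 Ab atoms are independent, so intensities follow the terms of (0.598 + 0.402)^4.
P(M) = 0.598^4 = 0.127881
P(M+2) = 4 × 0.598^3 × 0.402^1 = 0.343866
P(M+4) = 6 × 0.598^2 × 0.402^2 = 0.346741
P(M+6) = 4 × 0.598^1 × 0.402^3 = 0.155396
P(M+8) = 0.402^4 = 0.026116
The M+4 peak is largest (0.346741); scaling to 100 gives 36.9 : 99.2 : 100.0 : 44.8 : 7.5.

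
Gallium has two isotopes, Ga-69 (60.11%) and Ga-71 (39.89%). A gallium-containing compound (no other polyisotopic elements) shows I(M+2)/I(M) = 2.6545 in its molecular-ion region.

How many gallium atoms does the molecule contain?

4

The M+2/M ratio from n Ga atoms is n · q/p = n · 0.3989/0.6011.
n = 2.6545 × 0.6011/0.3989 = 4.00 ≈ 4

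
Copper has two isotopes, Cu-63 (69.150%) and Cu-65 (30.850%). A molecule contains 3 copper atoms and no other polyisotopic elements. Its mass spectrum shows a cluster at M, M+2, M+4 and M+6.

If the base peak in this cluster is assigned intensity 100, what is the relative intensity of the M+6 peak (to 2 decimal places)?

Binomial terms of (0.69150 + 0.30850)^3: M 0.3307, M+2 0.4425, M+4 0.1974, M+6 0.0294 → M+2 is the base peak.
P(M+2) = C(3,1) × 0.69150^2 × 0.30850^1 = 3 × 0.47817225 × 0.3085 = 0.442548 (base)
P(M+6) = C(3,3) × 0.69150^0 × 0.30850^3 = 1 × 1.0000 × 0.02936064 = 0.029361
Relative intensity = 0.029361 / 0.442548 × 100 = 6.63

6.63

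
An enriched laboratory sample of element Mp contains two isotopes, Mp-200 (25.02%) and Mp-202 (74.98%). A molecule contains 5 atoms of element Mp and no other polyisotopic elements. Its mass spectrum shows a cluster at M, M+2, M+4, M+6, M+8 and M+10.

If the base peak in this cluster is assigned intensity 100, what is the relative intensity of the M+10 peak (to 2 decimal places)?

59.94

Term probabilities: M 0.0010, M+2 0.0147, M+4 0.0881, M+6 0.2639, M+8 0.3954, M+10 0.2370. Base peak = M+8.
P(M+8) = C(5,4) × 0.2502^1 × 0.7498^4 = 5 × 0.2502 × 0.31606888 = 0.395402 (base)
P(M+10) = C(5,5) × 0.2502^0 × 0.7498^5 = 1 × 1.0000 × 0.23698845 = 0.236988
Relative intensity = 0.236988 / 0.395402 × 100 = 59.94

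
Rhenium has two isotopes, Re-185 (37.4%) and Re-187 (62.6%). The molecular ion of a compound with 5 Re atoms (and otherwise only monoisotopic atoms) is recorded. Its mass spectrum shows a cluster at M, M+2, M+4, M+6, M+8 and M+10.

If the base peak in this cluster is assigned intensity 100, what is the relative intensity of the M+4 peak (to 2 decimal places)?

Term probabilities: M 0.0073, M+2 0.0612, M+4 0.2050, M+6 0.3431, M+8 0.2872, M+10 0.0961. Base peak = M+6.
P(M+6) = C(5,3) × 0.374^2 × 0.626^3 = 10 × 0.139876 × 0.24531438 = 0.343136 (base)
P(M+4) = C(5,2) × 0.374^3 × 0.626^2 = 10 × 0.05231362 × 0.391876 = 0.205005
Relative intensity = 0.205005 / 0.343136 × 100 = 59.74

59.74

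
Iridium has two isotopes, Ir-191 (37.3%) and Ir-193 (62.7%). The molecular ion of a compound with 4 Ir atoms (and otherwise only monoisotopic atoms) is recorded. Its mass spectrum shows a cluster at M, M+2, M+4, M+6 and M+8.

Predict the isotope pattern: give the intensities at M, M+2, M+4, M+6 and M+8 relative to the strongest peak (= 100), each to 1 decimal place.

5.3 : 35.4 : 89.2 : 100.0 : 42.0

Expanding (0.373 + 0.627)^4:
P(M) = 0.373^4 = 0.019357
P(M+2) = 4 × 0.373^3 × 0.627^1 = 0.130153
P(M+4) = 6 × 0.373^2 × 0.627^2 = 0.328174
P(M+6) = 4 × 0.373^1 × 0.627^3 = 0.367766
P(M+8) = 0.627^4 = 0.154550
The M+6 peak is largest (0.367766); scaling to 100 gives 5.3 : 35.4 : 89.2 : 100.0 : 42.0.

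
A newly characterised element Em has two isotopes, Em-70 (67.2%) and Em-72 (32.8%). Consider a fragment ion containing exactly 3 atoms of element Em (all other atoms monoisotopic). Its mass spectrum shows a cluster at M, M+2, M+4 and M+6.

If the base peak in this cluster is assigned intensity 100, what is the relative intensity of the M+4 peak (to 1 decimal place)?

Binomial terms of (0.672 + 0.328)^3: M 0.3035, M+2 0.4444, M+4 0.2169, M+6 0.0353 → M+2 is the base peak.
P(M+2) = C(3,1) × 0.672^2 × 0.328^1 = 3 × 0.451584 × 0.3280 = 0.444359 (base)
P(M+4) = C(3,2) × 0.672^1 × 0.328^2 = 3 × 0.6720 × 0.107584 = 0.216889
Relative intensity = 0.216889 / 0.444359 × 100 = 48.8

48.8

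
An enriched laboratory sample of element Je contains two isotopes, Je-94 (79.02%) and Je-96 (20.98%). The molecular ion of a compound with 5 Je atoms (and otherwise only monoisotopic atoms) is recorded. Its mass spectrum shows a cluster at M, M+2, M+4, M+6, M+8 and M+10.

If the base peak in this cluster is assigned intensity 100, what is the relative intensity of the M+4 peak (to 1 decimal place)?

53.1

Binomial terms of (0.7902 + 0.2098)^5: M 0.3081, M+2 0.4090, M+4 0.2172, M+6 0.0577, M+8 0.0077, M+10 0.0004 → M+2 is the base peak.
P(M+2) = C(5,1) × 0.7902^4 × 0.2098^1 = 5 × 0.38989539 × 0.2098 = 0.409000 (base)
P(M+4) = C(5,2) × 0.7902^3 × 0.2098^2 = 10 × 0.49341355 × 0.04401604 = 0.217181
Relative intensity = 0.217181 / 0.409000 × 100 = 53.1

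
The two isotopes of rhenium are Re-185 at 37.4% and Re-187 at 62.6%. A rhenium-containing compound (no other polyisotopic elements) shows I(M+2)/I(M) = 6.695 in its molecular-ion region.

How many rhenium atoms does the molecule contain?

For n independent Re atoms, I(M+2)/I(M) = n · (abundance Re-187) / (abundance Re-185) = n · 0.626/0.374.
n = 6.695 × 0.374/0.626 = 4.00 ≈ 4

4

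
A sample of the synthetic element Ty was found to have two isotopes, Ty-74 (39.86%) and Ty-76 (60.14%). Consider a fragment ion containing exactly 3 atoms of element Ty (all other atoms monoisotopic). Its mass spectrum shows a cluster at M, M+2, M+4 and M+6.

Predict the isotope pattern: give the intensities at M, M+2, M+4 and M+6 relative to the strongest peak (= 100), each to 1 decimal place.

14.6 : 66.3 : 100.0 : 50.3

Each Ty atom is independently Ty-74 (p = 0.3986) or Ty-76 (q = 0.6014); the cluster is the binomial expansion (p + q)^3.
P(M) = 0.3986^3 = 0.063330
P(M+2) = 3 × 0.3986^2 × 0.6014^1 = 0.286655
P(M+4) = 3 × 0.3986^1 × 0.6014^2 = 0.432499
P(M+6) = 0.6014^3 = 0.217516
The M+4 peak is largest (0.432499); scaling to 100 gives 14.6 : 66.3 : 100.0 : 50.3.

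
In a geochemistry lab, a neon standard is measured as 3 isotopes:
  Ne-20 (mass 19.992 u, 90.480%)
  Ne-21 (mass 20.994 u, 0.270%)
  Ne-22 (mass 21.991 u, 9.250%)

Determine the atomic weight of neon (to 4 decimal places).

Average mass = Σ (abundance × isotope mass) = 0.90480 × 19.992 + 0.00270 × 20.994 + 0.09250 × 21.991
= 18.08876 + 0.05668 + 2.03417 = 20.17961 u

20.1796 u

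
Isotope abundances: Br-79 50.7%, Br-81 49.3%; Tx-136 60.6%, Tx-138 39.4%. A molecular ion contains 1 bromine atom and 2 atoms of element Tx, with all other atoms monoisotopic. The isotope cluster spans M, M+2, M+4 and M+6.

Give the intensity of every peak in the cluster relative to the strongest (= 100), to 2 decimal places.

44.00 : 100.00 : 74.23 : 18.09

Bromine pattern (n=1): 0.5070 : 0.4930
Element Tx pattern (n=2): 0.367236 : 0.477528 : 0.155236
Convolve the two distributions (both contribute in 2-u steps):
  M: 0.5070×0.367236 = 0.186189
  M+2: 0.5070×0.477528 + 0.4930×0.367236 = 0.423154
  M+4: 0.5070×0.155236 + 0.4930×0.477528 = 0.314126
  M+6: 0.4930×0.155236 = 0.076531
Scale to base peak (0.423154) = 100: 44.00 : 100.00 : 74.23 : 18.09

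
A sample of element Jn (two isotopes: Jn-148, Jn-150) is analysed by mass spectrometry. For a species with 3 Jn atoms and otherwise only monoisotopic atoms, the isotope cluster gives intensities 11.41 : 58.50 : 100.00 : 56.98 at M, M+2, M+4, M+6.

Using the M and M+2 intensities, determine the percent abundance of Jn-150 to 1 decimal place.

If p is the fraction of Jn that is Jn-148, then I(M+2)/I(M) = [C(3,1)·p^2·(1−p)] / p^3 = 3·(1−p)/p = 58.50/11.41 = 5.1271
(1−p)/p = 5.1271/3 = 1.7090  ⇒  p = 1/(1 + 1.7090) = 0.3691
Jn-148: 36.9%, Jn-150: 63.1%.

63.1%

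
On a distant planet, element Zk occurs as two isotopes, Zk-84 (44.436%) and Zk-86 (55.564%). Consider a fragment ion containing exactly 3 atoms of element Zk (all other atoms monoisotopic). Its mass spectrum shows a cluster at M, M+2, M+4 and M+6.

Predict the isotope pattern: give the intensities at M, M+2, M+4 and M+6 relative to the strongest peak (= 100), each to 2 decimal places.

Each Zk atom is independently Zk-84 (p = 0.44436) or Zk-86 (q = 0.55564); the cluster is the binomial expansion (p + q)^3.
P(M) = 0.44436^3 = 0.087741
P(M+2) = 3 × 0.44436^2 × 0.55564^1 = 0.329143
P(M+4) = 3 × 0.44436^1 × 0.55564^2 = 0.411570
P(M+6) = 0.55564^3 = 0.171546
The M+4 peak is largest (0.411570); scaling to 100 gives 21.32 : 79.97 : 100.00 : 41.68.

21.32 : 79.97 : 100.00 : 41.68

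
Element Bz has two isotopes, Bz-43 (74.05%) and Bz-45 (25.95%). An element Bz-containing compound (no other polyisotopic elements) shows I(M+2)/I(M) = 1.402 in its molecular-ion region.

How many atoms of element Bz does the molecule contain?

For n independent Bz atoms, I(M+2)/I(M) = n · (abundance Bz-45) / (abundance Bz-43) = n · 0.2595/0.7405.
n = 1.402 × 0.7405/0.2595 = 4.00 ≈ 4

4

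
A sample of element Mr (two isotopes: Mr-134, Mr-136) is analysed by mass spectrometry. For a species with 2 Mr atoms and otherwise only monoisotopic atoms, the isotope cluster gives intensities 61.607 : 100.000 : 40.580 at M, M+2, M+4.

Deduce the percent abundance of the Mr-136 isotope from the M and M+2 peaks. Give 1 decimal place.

44.8%

If p is the fraction of Mr that is Mr-134, then I(M+2)/I(M) = [C(2,1)·p^1·(1−p)] / p^2 = 2·(1−p)/p = 100.000/61.607 = 1.6232
(1−p)/p = 1.6232/2 = 0.8116  ⇒  p = 1/(1 + 0.8116) = 0.5520
Mr-134: 55.2%, Mr-136: 44.8%.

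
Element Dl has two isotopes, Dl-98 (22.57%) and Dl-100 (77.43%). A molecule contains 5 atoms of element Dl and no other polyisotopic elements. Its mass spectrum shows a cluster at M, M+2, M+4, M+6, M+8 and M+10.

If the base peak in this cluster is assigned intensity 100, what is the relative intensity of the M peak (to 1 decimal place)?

(0.2257 + 0.7743)^5 gives M 0.0006, M+2 0.0100, M+4 0.0689, M+6 0.2365, M+8 0.4056, M+10 0.2783; the largest is M+8.
P(M+8) = C(5,4) × 0.2257^1 × 0.7743^4 = 5 × 0.2257 × 0.3594488 = 0.405638 (base)
P(M) = C(5,0) × 0.2257^5 × 0.7743^0 = 1 × 0.00058568 × 1.0000 = 0.000586
Relative intensity = 0.000586 / 0.405638 × 100 = 0.1

0.1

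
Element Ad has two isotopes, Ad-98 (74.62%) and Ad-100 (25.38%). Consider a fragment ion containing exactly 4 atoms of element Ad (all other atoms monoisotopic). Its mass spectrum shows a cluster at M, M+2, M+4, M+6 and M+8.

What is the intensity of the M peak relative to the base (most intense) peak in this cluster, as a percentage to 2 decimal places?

Term probabilities: M 0.3100, M+2 0.4218, M+4 0.2152, M+6 0.0488, M+8 0.0041. Base peak = M+2.
P(M+2) = C(4,1) × 0.7462^3 × 0.2538^1 = 4 × 0.41549494 × 0.2538 = 0.421810 (base)
P(M) = C(4,0) × 0.7462^4 × 0.2538^0 = 1 × 0.31004232 × 1.0000 = 0.310042
Relative intensity = 0.310042 / 0.421810 × 100 = 73.50

73.50%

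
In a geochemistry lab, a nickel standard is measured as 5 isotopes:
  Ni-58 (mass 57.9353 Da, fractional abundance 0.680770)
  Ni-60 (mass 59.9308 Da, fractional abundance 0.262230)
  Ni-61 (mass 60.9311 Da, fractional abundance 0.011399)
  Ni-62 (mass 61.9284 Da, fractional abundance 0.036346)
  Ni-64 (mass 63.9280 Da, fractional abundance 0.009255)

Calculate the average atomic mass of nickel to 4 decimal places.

58.6933 Da

Weight each isotope mass by its fractional abundance: 0.680770 × 57.9353 + 0.262230 × 59.9308 + 0.011399 × 60.9311 + 0.036346 × 61.9284 + 0.009255 × 63.9280
= 39.44061 + 15.71565 + 0.69455 + 2.25085 + 0.59165 = 58.69331 Da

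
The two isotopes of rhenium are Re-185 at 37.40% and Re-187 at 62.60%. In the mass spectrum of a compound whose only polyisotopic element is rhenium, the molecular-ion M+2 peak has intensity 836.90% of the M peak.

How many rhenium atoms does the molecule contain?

With n Re atoms, P(M+2)/P(M) = C(n,1)·p^(n−1)q / p^n = n·q/p = n · 0.6260/0.3740.
n = 8.3690 × 0.3740/0.6260 = 5.00 ≈ 5

5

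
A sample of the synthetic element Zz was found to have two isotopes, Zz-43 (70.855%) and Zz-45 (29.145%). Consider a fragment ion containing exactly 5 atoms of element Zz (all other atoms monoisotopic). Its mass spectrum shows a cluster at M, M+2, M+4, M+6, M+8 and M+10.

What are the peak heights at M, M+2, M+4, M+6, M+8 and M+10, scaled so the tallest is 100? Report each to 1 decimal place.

The 5 Zz atoms are independent, so intensities follow the terms of (0.70855 + 0.29145)^5.
P(M) = 0.70855^5 = 0.178588
P(M+2) = 5 × 0.70855^4 × 0.29145^1 = 0.367296
P(M+4) = 10 × 0.70855^3 × 0.29145^2 = 0.302162
P(M+6) = 10 × 0.70855^2 × 0.29145^3 = 0.124289
P(M+8) = 5 × 0.70855^1 × 0.29145^4 = 0.025562
P(M+10) = 0.29145^5 = 0.002103
The M+2 peak is largest (0.367296); scaling to 100 gives 48.6 : 100.0 : 82.3 : 33.8 : 7.0 : 0.6.

48.6 : 100.0 : 82.3 : 33.8 : 7.0 : 0.6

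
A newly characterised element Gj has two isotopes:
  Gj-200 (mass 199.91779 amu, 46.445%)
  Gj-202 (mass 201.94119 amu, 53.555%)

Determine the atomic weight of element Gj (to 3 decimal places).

The abundance-weighted mean is 0.46445 × 199.91779 + 0.53555 × 201.94119
= 92.851818 + 108.149604 = 201.001422 amu

201.001 amu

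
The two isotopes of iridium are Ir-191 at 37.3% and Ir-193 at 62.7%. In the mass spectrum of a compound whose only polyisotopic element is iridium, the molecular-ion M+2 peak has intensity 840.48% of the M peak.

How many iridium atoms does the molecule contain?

5

With n Ir atoms, P(M+2)/P(M) = C(n,1)·p^(n−1)q / p^n = n·q/p = n · 0.627/0.373.
n = 8.4048 × 0.373/0.627 = 5.00 ≈ 5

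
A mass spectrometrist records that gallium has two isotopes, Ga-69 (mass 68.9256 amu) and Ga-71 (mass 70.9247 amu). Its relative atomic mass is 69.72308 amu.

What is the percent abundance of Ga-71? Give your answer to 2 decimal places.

Let x be the fractional abundance of Ga-69; then Ga-71 has abundance 1 − x.
68.9256·x + 70.9247·(1 − x) = 69.72308
(68.9256 − 70.9247)·x = 69.72308 − 70.9247
x = -1.20162 / -1.9991 = 0.60108 → 60.11% Ga-69, 39.89% Ga-71.

39.89%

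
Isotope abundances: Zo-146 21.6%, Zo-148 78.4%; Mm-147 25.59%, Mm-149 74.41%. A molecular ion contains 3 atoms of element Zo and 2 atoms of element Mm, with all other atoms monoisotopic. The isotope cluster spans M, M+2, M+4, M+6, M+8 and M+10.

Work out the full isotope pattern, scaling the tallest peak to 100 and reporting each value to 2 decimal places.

0.16 : 2.73 : 18.18 : 60.39 : 100.00 : 66.04

Element Zo pattern (n=3): 0.0100777 : 0.10973491 : 0.39829709 : 0.4818903
Element Mm pattern (n=2): 0.06548481 : 0.38083038 : 0.55368481
Convolve the two distributions (both contribute in 2-u steps):
  M: 0.0100777×0.06548481 = 0.000660
  M+2: 0.0100777×0.38083038 + 0.10973491×0.06548481 = 0.011024
  M+4: 0.0100777×0.55368481 + 0.10973491×0.38083038 + 0.39829709×0.06548481 = 0.073453
  M+6: 0.10973491×0.55368481 + 0.39829709×0.38083038 + 0.4818903×0.06548481 = 0.243999
  M+8: 0.39829709×0.55368481 + 0.4818903×0.38083038 = 0.404050
  M+10: 0.4818903×0.55368481 = 0.266815
Scale to base peak (0.404050) = 100: 0.16 : 2.73 : 18.18 : 60.39 : 100.00 : 66.04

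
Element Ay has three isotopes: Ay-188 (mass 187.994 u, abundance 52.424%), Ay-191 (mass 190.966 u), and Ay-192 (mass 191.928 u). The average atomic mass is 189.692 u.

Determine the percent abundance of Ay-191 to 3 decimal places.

Let x and y be the fractions of Ay-191 and Ay-192. Then x + y = 1 − 0.52424 = 0.47576 and 190.966x + 191.928y = 189.692 − 0.52424×187.994 = 91.13802544.
Substituting: 190.966x + 191.928(0.47576 − x) = 91.13802544
(190.966 − 191.928)x = -0.17363984  ⇒  x = 0.18050, y = 0.29526
Ay-191: 18.050%, Ay-192: 29.526%.

18.050%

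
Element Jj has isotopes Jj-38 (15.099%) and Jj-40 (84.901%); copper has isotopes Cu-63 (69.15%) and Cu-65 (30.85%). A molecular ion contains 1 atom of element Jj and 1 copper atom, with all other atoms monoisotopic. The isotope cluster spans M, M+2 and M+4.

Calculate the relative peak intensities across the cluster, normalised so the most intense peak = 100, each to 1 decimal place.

16.5 : 100.0 : 41.3

Element Jj pattern (n=1): 0.15099 : 0.84901
Copper pattern (n=1): 0.6915 : 0.3085
Convolve the two distributions (both contribute in 2-u steps):
  M: 0.15099×0.6915 = 0.104410
  M+2: 0.15099×0.3085 + 0.84901×0.6915 = 0.633671
  M+4: 0.84901×0.3085 = 0.261920
Scale to base peak (0.633671) = 100: 16.5 : 100.0 : 41.3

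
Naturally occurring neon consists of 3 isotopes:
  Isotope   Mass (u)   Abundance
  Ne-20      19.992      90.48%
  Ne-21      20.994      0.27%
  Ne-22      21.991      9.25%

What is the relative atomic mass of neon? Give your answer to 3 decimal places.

20.180 u

The abundance-weighted mean is 0.9048 × 19.992 + 0.0027 × 20.994 + 0.0925 × 21.991
= 18.0888 + 0.0567 + 2.0342 = 20.1797 u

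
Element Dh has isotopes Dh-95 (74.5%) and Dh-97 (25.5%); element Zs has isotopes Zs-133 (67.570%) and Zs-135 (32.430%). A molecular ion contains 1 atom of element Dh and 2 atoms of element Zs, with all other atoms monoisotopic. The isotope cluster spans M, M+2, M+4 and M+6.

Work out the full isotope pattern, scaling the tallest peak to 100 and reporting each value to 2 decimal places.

Element Dh pattern (n=1): 0.7450 : 0.2550
Element Zs pattern (n=2): 0.45657049 : 0.43825902 : 0.10517049
Convolve the two distributions (both contribute in 2-u steps):
  M: 0.7450×0.45657049 = 0.340145
  M+2: 0.7450×0.43825902 + 0.2550×0.45657049 = 0.442928
  M+4: 0.7450×0.10517049 + 0.2550×0.43825902 = 0.190108
  M+6: 0.2550×0.10517049 = 0.026818
Scale to base peak (0.442928) = 100: 76.79 : 100.00 : 42.92 : 6.05

76.79 : 100.00 : 42.92 : 6.05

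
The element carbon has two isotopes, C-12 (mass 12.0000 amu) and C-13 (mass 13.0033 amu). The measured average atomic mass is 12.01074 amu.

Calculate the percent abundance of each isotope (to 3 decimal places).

C-12: 98.930%, C-13: 1.070%

Let x be the fractional abundance of C-12; then C-13 has abundance 1 − x.
12.0000·x + 13.0033·(1 − x) = 12.01074
(12.0000 − 13.0033)·x = 12.01074 − 13.0033
x = -0.99256 / -1.0033 = 0.98930 → 98.930% C-12, 1.070% C-13.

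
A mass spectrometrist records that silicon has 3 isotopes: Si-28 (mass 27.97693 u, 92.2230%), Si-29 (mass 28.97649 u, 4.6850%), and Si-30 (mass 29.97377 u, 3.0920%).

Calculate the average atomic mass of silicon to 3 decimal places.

28.086 u

Weight each isotope mass by its fractional abundance: 0.922230 × 27.97693 + 0.046850 × 28.97649 + 0.030920 × 29.97377
= 25.801164 + 1.357549 + 0.926789 = 28.085502 u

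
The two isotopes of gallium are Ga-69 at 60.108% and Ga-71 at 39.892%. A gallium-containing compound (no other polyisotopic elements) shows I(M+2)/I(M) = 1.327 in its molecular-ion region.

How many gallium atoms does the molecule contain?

2

With n Ga atoms, P(M+2)/P(M) = C(n,1)·p^(n−1)q / p^n = n·q/p = n · 0.39892/0.60108.
n = 1.327 × 0.60108/0.39892 = 2.00 ≈ 2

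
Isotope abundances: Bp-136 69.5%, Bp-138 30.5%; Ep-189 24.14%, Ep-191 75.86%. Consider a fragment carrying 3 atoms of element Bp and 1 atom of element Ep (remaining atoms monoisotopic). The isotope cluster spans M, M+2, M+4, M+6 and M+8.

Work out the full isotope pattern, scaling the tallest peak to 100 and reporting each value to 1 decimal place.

21.2 : 94.6 : 100.0 : 40.3 : 5.6

Element Bp pattern (n=3): 0.33570237 : 0.44196787 : 0.19395713 : 0.02837263
Element Ep pattern (n=1): 0.2414 : 0.7586
Convolve the two distributions (both contribute in 2-u steps):
  M: 0.33570237×0.2414 = 0.081039
  M+2: 0.33570237×0.7586 + 0.44196787×0.2414 = 0.361355
  M+4: 0.44196787×0.7586 + 0.19395713×0.2414 = 0.382098
  M+6: 0.19395713×0.7586 + 0.02837263×0.2414 = 0.153985
  M+8: 0.02837263×0.7586 = 0.021523
Scale to base peak (0.382098) = 100: 21.2 : 94.6 : 100.0 : 40.3 : 5.6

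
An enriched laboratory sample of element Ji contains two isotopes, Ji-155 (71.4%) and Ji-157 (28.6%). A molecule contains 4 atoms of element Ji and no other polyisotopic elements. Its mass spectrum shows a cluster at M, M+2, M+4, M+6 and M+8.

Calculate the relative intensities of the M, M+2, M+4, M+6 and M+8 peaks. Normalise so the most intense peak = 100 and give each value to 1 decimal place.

Expanding (0.714 + 0.286)^4:
P(M) = 0.714^4 = 0.259892
P(M+2) = 4 × 0.714^3 × 0.286^1 = 0.416410
P(M+4) = 6 × 0.714^2 × 0.286^2 = 0.250196
P(M+6) = 4 × 0.714^1 × 0.286^3 = 0.066812
P(M+8) = 0.286^4 = 0.006691
The M+2 peak is largest (0.416410); scaling to 100 gives 62.4 : 100.0 : 60.1 : 16.0 : 1.6.

62.4 : 100.0 : 60.1 : 16.0 : 1.6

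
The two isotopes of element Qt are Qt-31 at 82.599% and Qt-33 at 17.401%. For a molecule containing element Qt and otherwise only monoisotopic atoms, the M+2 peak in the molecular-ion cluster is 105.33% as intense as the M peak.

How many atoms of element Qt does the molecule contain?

The M+2/M ratio from n Qt atoms is n · q/p = n · 0.17401/0.82599.
n = 1.0533 × 0.82599/0.17401 = 5.00 ≈ 5

5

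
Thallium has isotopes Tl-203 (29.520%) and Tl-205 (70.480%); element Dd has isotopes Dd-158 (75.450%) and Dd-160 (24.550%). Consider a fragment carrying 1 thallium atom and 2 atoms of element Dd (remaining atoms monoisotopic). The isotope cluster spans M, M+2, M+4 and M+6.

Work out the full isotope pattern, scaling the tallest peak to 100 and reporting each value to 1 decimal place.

32.9 : 100.0 : 54.6 : 8.3

Thallium pattern (n=1): 0.2952 : 0.7048
Element Dd pattern (n=2): 0.56927025 : 0.3704595 : 0.06027025
Convolve the two distributions (both contribute in 2-u steps):
  M: 0.2952×0.56927025 = 0.168049
  M+2: 0.2952×0.3704595 + 0.7048×0.56927025 = 0.510581
  M+4: 0.2952×0.06027025 + 0.7048×0.3704595 = 0.278892
  M+6: 0.7048×0.06027025 = 0.042478
Scale to base peak (0.510581) = 100: 32.9 : 100.0 : 54.6 : 8.3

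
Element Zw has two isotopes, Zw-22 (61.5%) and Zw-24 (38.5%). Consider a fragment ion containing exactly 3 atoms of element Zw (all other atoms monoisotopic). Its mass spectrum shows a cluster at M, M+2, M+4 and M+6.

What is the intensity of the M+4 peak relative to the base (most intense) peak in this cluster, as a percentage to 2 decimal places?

62.60%

Binomial terms of (0.615 + 0.385)^3: M 0.2326, M+2 0.4368, M+4 0.2735, M+6 0.0571 → M+2 is the base peak.
P(M+2) = C(3,1) × 0.615^2 × 0.385^1 = 3 × 0.378225 × 0.3850 = 0.436850 (base)
P(M+4) = C(3,2) × 0.615^1 × 0.385^2 = 3 × 0.6150 × 0.148225 = 0.273475
Relative intensity = 0.273475 / 0.436850 × 100 = 62.60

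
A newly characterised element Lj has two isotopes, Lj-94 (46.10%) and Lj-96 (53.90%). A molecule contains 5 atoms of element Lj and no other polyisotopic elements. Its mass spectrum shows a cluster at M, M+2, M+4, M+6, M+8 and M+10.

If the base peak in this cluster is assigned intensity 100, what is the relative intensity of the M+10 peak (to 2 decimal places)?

Term probabilities: M 0.0208, M+2 0.1217, M+4 0.2846, M+6 0.3328, M+8 0.1945, M+10 0.0455. Base peak = M+6.
P(M+6) = C(5,3) × 0.4610^2 × 0.5390^3 = 10 × 0.212521 × 0.15659082 = 0.332788 (base)
P(M+10) = C(5,5) × 0.4610^0 × 0.5390^5 = 1 × 1.0000 × 0.04549292 = 0.045493
Relative intensity = 0.045493 / 0.332788 × 100 = 13.67

13.67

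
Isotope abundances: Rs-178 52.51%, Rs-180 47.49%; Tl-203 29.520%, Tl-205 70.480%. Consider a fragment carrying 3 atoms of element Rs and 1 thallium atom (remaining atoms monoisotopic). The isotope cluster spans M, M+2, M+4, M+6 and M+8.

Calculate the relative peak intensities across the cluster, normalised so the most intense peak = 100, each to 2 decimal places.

11.20 : 57.11 : 100.00 : 73.88 : 19.77

Element Rs pattern (n=3): 0.14478583 : 0.39283255 : 0.35527742 : 0.1071042
Thallium pattern (n=1): 0.2952 : 0.7048
Convolve the two distributions (both contribute in 2-u steps):
  M: 0.14478583×0.2952 = 0.042741
  M+2: 0.14478583×0.7048 + 0.39283255×0.2952 = 0.218009
  M+4: 0.39283255×0.7048 + 0.35527742×0.2952 = 0.381746
  M+6: 0.35527742×0.7048 + 0.1071042×0.2952 = 0.282017
  M+8: 0.1071042×0.7048 = 0.075487
Scale to base peak (0.381746) = 100: 11.20 : 57.11 : 100.00 : 73.88 : 19.77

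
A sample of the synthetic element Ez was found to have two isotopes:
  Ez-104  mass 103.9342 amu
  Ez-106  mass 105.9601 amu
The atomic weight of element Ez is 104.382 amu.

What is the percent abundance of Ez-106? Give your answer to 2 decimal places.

22.10%

Let x be the fractional abundance of Ez-104; then Ez-106 has abundance 1 − x.
103.9342·x + 105.9601·(1 − x) = 104.382
(103.9342 − 105.9601)·x = 104.382 − 105.9601
x = -1.5781 / -2.0259 = 0.77896 → 77.90% Ez-104, 22.10% Ez-106.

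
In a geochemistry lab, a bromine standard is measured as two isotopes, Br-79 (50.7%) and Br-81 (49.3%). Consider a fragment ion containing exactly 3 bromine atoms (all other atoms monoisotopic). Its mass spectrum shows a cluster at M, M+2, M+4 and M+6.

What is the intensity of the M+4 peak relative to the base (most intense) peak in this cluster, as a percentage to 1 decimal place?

97.2%

(0.507 + 0.493)^3 gives M 0.1303, M+2 0.3802, M+4 0.3697, M+6 0.1198; the largest is M+2.
P(M+2) = C(3,1) × 0.507^2 × 0.493^1 = 3 × 0.257049 × 0.4930 = 0.380175 (base)
P(M+4) = C(3,2) × 0.507^1 × 0.493^2 = 3 × 0.5070 × 0.243049 = 0.369678
Relative intensity = 0.369678 / 0.380175 × 100 = 97.2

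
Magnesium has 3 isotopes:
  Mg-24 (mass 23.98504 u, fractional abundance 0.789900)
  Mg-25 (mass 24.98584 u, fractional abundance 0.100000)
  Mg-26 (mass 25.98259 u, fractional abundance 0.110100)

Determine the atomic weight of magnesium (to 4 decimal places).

Average mass = Σ (abundance × isotope mass) = 0.789900 × 23.98504 + 0.100000 × 24.98584 + 0.110100 × 25.98259
= 18.945783 + 2.498584 + 2.860683 = 24.305050 u

24.3051 u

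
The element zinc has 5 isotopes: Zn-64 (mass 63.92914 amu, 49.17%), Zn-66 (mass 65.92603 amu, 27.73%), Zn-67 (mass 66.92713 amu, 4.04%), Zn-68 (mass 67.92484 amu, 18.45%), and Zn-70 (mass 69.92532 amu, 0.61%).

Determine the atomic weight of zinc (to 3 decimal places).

65.378 amu

Average mass = Σ (abundance × isotope mass) = 0.4917 × 63.92914 + 0.2773 × 65.92603 + 0.0404 × 66.92713 + 0.1845 × 67.92484 + 0.0061 × 69.92532
= 31.433958 + 18.281288 + 2.703856 + 12.532133 + 0.426544 = 65.377779 amu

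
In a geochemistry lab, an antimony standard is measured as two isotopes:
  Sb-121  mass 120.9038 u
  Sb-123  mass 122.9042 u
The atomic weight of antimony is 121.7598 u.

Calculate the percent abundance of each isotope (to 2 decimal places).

Writing the weighted mean with unknown fraction x of Sb-121:
120.9038·x + 122.9042·(1 − x) = 121.7598
(120.9038 − 122.9042)·x = 121.7598 − 122.9042
x = -1.1444 / -2.0004 = 0.57209 → 57.21% Sb-121, 42.79% Sb-123.

Sb-121: 57.21%, Sb-123: 42.79%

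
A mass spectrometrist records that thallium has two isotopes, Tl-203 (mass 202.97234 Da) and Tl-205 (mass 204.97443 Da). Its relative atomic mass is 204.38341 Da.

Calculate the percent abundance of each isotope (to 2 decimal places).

Let x be the fractional abundance of Tl-203; then Tl-205 has abundance 1 − x.
202.97234·x + 204.97443·(1 − x) = 204.38341
(202.97234 − 204.97443)·x = 204.38341 − 204.97443
x = -0.59102 / -2.00209 = 0.29520 → 29.52% Tl-203, 70.48% Tl-205.

Tl-203: 29.52%, Tl-205: 70.48%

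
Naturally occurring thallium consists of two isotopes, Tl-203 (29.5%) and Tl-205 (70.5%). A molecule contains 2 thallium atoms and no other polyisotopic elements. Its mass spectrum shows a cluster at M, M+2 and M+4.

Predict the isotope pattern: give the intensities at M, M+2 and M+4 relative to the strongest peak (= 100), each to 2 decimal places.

The 2 Tl atoms are independent, so intensities follow the terms of (0.295 + 0.705)^2.
P(M) = 0.295^2 = 0.087025
P(M+2) = 2 × 0.295^1 × 0.705^1 = 0.415950
P(M+4) = 0.705^2 = 0.497025
The M+4 peak is largest (0.497025); scaling to 100 gives 17.51 : 83.69 : 100.00.

17.51 : 83.69 : 100.00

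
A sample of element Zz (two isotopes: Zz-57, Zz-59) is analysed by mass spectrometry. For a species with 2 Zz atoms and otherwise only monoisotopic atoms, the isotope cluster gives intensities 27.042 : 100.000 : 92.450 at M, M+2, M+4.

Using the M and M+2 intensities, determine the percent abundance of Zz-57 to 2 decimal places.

35.10%

If p is the fraction of Zz that is Zz-57, then I(M+2)/I(M) = [C(2,1)·p^1·(1−p)] / p^2 = 2·(1−p)/p = 100.000/27.042 = 3.6980
(1−p)/p = 3.6980/2 = 1.8490  ⇒  p = 1/(1 + 1.8490) = 0.3510
Zz-57: 35.10%, Zz-59: 64.90%.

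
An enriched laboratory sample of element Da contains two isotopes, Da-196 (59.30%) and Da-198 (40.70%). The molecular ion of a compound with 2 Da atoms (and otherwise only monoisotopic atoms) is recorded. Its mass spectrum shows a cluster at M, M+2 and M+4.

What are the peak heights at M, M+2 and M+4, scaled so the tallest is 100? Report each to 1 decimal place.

72.9 : 100.0 : 34.3

Each Da atom is independently Da-196 (p = 0.5930) or Da-198 (q = 0.4070); the cluster is the binomial expansion (p + q)^2.
P(M) = 0.5930^2 = 0.351649
P(M+2) = 2 × 0.5930^1 × 0.4070^1 = 0.482702
P(M+4) = 0.4070^2 = 0.165649
The M+2 peak is largest (0.482702); scaling to 100 gives 72.9 : 100.0 : 34.3.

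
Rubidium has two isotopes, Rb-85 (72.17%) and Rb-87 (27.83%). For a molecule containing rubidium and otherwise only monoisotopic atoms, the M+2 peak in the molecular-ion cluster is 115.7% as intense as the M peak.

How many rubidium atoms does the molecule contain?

3

For n independent Rb atoms, I(M+2)/I(M) = n · (abundance Rb-87) / (abundance Rb-85) = n · 0.2783/0.7217.
n = 1.157 × 0.7217/0.2783 = 3.00 ≈ 3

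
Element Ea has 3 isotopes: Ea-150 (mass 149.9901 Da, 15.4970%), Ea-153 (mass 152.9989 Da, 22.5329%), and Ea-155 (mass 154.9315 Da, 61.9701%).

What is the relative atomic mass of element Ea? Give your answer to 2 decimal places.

153.73 Da

Ar = Σ fᵢ·mᵢ = 0.154970 × 149.9901 + 0.225329 × 152.9989 + 0.619701 × 154.9315
= 23.24397 + 34.47509 + 96.01121 = 153.73027 Da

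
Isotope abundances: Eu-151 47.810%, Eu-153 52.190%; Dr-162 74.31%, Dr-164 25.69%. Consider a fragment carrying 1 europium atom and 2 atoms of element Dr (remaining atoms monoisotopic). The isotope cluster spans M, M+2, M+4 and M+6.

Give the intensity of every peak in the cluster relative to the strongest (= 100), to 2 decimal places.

56.08 : 100.00 : 49.03 : 7.32

Europium pattern (n=1): 0.4781 : 0.5219
Element Dr pattern (n=2): 0.55219761 : 0.38180478 : 0.06599761
Convolve the two distributions (both contribute in 2-u steps):
  M: 0.4781×0.55219761 = 0.264006
  M+2: 0.4781×0.38180478 + 0.5219×0.55219761 = 0.470733
  M+4: 0.4781×0.06599761 + 0.5219×0.38180478 = 0.230817
  M+6: 0.5219×0.06599761 = 0.034444
Scale to base peak (0.470733) = 100: 56.08 : 100.00 : 49.03 : 7.32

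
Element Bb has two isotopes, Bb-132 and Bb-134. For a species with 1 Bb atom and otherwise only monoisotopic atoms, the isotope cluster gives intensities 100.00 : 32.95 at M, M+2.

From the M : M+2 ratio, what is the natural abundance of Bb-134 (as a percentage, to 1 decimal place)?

24.8%

Write p for the Bb-132 fraction. I(M+2)/I(M) = [C(1,1)·p^0·(1−p)] / p^1 = 1·(1−p)/p = 32.95/100.00 = 0.3295
(1−p)/p = 0.3295/1 = 0.3295  ⇒  p = 1/(1 + 0.3295) = 0.7522
Bb-132: 75.2%, Bb-134: 24.8%.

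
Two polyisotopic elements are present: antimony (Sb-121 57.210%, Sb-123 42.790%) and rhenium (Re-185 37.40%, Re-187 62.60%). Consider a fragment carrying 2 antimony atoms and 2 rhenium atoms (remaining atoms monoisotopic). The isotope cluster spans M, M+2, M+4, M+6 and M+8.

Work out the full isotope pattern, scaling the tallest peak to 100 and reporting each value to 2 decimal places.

Antimony pattern (n=2): 0.32729841 : 0.48960318 : 0.18309841
Rhenium pattern (n=2): 0.139876 : 0.468248 : 0.391876
Convolve the two distributions (both contribute in 2-u steps):
  M: 0.32729841×0.139876 = 0.045781
  M+2: 0.32729841×0.468248 + 0.48960318×0.139876 = 0.221741
  M+4: 0.32729841×0.391876 + 0.48960318×0.468248 + 0.18309841×0.139876 = 0.383127
  M+6: 0.48960318×0.391876 + 0.18309841×0.468248 = 0.277599
  M+8: 0.18309841×0.391876 = 0.071752
Scale to base peak (0.383127) = 100: 11.95 : 57.88 : 100.00 : 72.46 : 18.73

11.95 : 57.88 : 100.00 : 72.46 : 18.73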